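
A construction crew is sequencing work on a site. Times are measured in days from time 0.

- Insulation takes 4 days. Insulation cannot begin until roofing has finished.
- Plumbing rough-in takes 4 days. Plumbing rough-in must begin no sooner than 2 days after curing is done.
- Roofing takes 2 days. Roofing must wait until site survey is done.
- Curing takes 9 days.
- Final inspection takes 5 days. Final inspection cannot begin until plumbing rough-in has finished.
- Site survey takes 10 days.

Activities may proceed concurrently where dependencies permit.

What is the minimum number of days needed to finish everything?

Curing can start immediately at day 0; it finishes at day 9.
After curing (finishes day 9, plus 2-day gap → day 11), plumbing rough-in can start at day 11 and finishes at day 15.
Final inspection waits on plumbing rough-in (finishes day 15), so it starts at day 15 and finishes at 15 + 5 = day 20.
Nothing blocks site survey, so it runs from day 0 to day 10.
Roofing waits on site survey (finishes day 10), so it starts at day 10 and finishes at 10 + 2 = day 12.
After roofing (finishes day 12), insulation can start at day 12 and finishes at day 16.
All tasks are finished once the last one completes. Finish times: Site survey at 10, Curing at 9, Roofing at 12, Plumbing rough-in at 15, Insulation at 16, Final inspection at 20. The latest is day 20.

20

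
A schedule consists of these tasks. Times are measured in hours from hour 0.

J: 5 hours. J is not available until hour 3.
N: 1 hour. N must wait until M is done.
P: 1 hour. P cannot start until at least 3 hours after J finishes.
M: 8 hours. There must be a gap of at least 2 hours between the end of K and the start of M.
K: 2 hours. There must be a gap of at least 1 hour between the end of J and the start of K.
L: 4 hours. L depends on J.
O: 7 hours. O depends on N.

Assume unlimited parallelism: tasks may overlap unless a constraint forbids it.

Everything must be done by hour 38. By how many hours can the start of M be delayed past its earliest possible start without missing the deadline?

J waits on its own release at hour 3, so it starts at hour 3 and finishes at 3 + 5 = hour 8.
K waits on J (finishes hour 8, plus 1-hour gap → hour 9), so it starts at hour 9 and finishes at 9 + 2 = hour 11.
M cannot begin until K (finishes hour 11, plus 2-hour gap → hour 13). It runs from hour 13 to 13 + 8 = hour 21.

Working backward from the deadline:
O must finish by hour 38; it takes 7 hours, so it must start by 38 − 7 = hour 31.
N must finish before O (must start by hour 31). With a 1-hour duration, N must start by 31 − 1 = hour 30.
M feeds into N (must start by hour 30); so M must finish by hour 30 and therefore start by hour 22.
So M can start as early as hour 13 and as late as hour 22, giving 22 − 13 = 9 hours of slack.

9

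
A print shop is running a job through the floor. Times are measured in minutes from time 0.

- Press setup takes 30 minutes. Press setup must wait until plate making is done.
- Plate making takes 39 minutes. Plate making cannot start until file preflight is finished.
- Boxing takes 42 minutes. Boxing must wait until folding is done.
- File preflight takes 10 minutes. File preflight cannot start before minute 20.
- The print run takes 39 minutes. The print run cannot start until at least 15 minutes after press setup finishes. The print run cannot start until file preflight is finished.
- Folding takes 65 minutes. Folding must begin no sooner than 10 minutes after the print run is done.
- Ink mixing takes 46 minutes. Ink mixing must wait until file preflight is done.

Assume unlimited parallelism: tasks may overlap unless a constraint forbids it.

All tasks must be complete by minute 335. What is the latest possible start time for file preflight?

85

Boxing has no dependents, so it just needs to finish by minute 335. Starting by 335 − 42 = minute 293 achieves that.
Folding feeds into boxing (must start by minute 293); so folding must finish by minute 293 and therefore start by minute 228.
The print run feeds into folding (must start by minute 228, minus 10-minute gap → minute 218); so the print run must finish by minute 218 and therefore start by minute 179.
Press setup feeds into the print run (must start by minute 179, minus 15-minute gap → minute 164); so press setup must finish by minute 164 and therefore start by minute 134.
Since press setup (must start by minute 134) depends on it, plate making must finish by minute 134. Backing off its 39-minute duration gives a latest start of minute 95.
Ink mixing has no dependents, so it just needs to finish by minute 335. Starting by 335 − 46 = minute 289 achieves that.
File preflight feeds plate making (must start by minute 95); ink mixing (must start by minute 289); the print run (must start by minute 179). Taking the minimum, file preflight must finish by minute 95 and start by 95 − 10 = minute 85.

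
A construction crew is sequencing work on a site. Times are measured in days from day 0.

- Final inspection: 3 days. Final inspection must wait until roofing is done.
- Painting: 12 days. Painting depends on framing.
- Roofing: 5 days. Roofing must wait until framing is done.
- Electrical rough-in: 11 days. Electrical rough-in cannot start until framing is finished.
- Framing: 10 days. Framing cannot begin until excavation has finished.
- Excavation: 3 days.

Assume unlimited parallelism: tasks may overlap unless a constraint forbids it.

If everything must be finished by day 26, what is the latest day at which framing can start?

To finish by day 26, final inspection (duration 3) must start no later than day 23.
Roofing must finish before final inspection (must start by day 23). With a 5-day duration, roofing must start by 23 − 5 = day 18.
To finish by day 26, electrical rough-in (duration 11) must start no later than day 15.
Painting must finish by day 26; it takes 12 days, so it must start by 26 − 12 = day 14.
Framing has several dependents: roofing (must start by day 18); electrical rough-in (must start by day 15); painting (must start by day 14). The earliest of those limits is day 14, so framing must start by 14 − 10 = day 4.

4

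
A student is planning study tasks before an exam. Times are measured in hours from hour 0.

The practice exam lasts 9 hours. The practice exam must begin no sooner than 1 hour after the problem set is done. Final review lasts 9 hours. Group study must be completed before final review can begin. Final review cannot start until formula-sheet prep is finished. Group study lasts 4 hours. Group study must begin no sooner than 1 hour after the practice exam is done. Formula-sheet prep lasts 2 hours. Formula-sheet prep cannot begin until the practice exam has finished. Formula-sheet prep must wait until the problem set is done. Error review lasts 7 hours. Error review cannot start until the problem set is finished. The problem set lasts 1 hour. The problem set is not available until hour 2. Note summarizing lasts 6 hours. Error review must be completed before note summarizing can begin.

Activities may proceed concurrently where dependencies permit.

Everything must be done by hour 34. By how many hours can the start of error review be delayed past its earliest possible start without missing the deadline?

18

The problem set cannot begin until its own release at hour 2. It runs from hour 2 to 2 + 1 = hour 3.
Error review cannot begin until the problem set (finishes hour 3). It runs from hour 3 to 3 + 7 = hour 10.

Working backward from the deadline:
Note summarizing has no dependents, so it just needs to finish by hour 34. Starting by 34 − 6 = hour 28 achieves that.
Error review feeds into note summarizing (must start by hour 28); so error review must finish by hour 28 and therefore start by hour 21.
So error review can start as early as hour 3 and as late as hour 21, giving 21 − 3 = 18 hours of slack.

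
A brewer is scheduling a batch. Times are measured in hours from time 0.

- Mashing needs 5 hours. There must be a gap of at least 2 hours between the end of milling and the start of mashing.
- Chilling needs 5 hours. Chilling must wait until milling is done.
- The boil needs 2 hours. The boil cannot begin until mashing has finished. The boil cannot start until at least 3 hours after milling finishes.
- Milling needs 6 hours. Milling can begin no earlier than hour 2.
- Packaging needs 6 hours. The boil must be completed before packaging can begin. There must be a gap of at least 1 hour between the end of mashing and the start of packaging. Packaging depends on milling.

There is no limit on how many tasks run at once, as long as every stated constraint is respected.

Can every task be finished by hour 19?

No

Milling waits on its own release at hour 2, so it starts at hour 2 and finishes at 2 + 6 = hour 8.
After milling (finishes hour 8), chilling can start at hour 8 and finishes at hour 13.
Mashing cannot begin until milling (finishes hour 8, plus 2-hour gap → hour 10). It runs from hour 10 to 10 + 5 = hour 15.
The boil has to wait for mashing (finishes hour 15); milling (finishes hour 8, plus 3-hour gap → hour 11). The latest of these is hour 15, so the boil runs hour 15 to 15 + 2 = hour 17.
Packaging has to wait for the boil (finishes hour 17); mashing (finishes hour 15, plus 1-hour gap → hour 16); milling (finishes hour 8). The latest of these is hour 17, so packaging runs hour 17 to 17 + 6 = hour 23.
The earliest everything can be done is hour 23, which is after the deadline of 19, so it is not possible.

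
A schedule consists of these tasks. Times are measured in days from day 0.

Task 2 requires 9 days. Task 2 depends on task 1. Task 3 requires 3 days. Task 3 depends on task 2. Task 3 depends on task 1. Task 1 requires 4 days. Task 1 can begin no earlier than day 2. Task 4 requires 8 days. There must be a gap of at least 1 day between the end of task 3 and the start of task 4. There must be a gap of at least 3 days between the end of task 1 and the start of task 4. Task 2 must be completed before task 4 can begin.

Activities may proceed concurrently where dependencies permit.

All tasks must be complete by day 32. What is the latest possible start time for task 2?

11

Nothing follows task 4; the deadline of day 32 is its only limit. It must start by 32 − 8 = day 24.
Task 3 must finish before task 4 (must start by day 24, minus 1-day gap → day 23). With a 3-day duration, task 3 must start by 23 − 3 = day 20.
Task 2 feeds task 3 (must start by day 20); task 4 (must start by day 24). Taking the minimum, task 2 must finish by day 20 and start by 20 − 9 = day 11.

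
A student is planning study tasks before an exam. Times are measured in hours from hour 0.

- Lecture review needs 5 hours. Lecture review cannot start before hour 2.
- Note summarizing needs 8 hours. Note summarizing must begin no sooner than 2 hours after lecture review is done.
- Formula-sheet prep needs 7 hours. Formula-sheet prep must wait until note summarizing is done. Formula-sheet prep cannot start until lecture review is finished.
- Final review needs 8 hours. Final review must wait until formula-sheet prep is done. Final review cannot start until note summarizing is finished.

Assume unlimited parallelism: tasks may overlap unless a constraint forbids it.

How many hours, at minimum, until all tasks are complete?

32

Lecture review cannot begin until its own release at hour 2. It runs from hour 2 to 2 + 5 = hour 7.
Note summarizing cannot begin until lecture review (finishes hour 7, plus 2-hour gap → hour 9). It runs from hour 9 to 9 + 8 = hour 17.
Formula-sheet prep has to wait for note summarizing (finishes hour 17); lecture review (finishes hour 7). The latest of these is hour 17, so formula-sheet prep runs hour 17 to 17 + 7 = hour 24.
Final review cannot start until formula-sheet prep (finishes hour 24); note summarizing (finishes hour 17). The controlling bound is hour 24, so final review finishes at 24 + 8 = hour 32.
All tasks are finished once the last one completes. Finish times: Lecture review at 7, Note summarizing at 17, Formula-sheet prep at 24, Final review at 32. The latest is hour 32.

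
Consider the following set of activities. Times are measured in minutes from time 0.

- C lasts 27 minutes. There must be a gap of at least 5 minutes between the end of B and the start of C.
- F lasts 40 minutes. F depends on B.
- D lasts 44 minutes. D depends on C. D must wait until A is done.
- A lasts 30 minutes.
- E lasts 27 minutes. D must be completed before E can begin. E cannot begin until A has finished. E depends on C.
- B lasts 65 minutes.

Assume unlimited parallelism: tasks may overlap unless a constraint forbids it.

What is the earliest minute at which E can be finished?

168

Nothing blocks B, so it runs from minute 0 to minute 65.
C waits on B (finishes minute 65, plus 5-minute gap → minute 70), so it starts at minute 70 and finishes at 70 + 27 = minute 97.
Nothing blocks A, so it runs from minute 0 to minute 30.
D needs all of C (finishes minute 97); A (finishes minute 30). That puts its earliest start at minute 97; it finishes at 97 + 44 = minute 141.
E needs all of D (finishes minute 141); A (finishes minute 30); C (finishes minute 97). That puts its earliest start at minute 141; it finishes at 141 + 27 = minute 168.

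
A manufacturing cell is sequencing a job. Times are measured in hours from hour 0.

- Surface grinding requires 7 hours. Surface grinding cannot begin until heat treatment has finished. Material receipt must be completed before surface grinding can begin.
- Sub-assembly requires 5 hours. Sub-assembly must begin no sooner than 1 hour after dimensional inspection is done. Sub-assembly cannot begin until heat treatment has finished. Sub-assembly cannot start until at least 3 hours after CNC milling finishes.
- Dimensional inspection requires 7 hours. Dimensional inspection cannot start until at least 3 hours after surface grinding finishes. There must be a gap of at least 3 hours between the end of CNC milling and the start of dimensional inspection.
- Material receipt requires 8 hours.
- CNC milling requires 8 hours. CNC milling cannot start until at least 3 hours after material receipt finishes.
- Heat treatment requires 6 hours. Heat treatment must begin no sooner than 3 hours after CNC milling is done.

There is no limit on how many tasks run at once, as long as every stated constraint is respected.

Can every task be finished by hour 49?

No

Material receipt can start immediately at hour 0; it finishes at hour 8.
CNC milling waits on material receipt (finishes hour 8, plus 3-hour gap → hour 11), so it starts at hour 11 and finishes at 11 + 8 = hour 19.
Heat treatment waits on CNC milling (finishes hour 19, plus 3-hour gap → hour 22), so it starts at hour 22 and finishes at 22 + 6 = hour 28.
Surface grinding cannot start until heat treatment (finishes hour 28); material receipt (finishes hour 8). The controlling bound is hour 28, so surface grinding finishes at 28 + 7 = hour 35.
Dimensional inspection needs all of surface grinding (finishes hour 35, plus 3-hour gap → hour 38); CNC milling (finishes hour 19, plus 3-hour gap → hour 22). That puts its earliest start at hour 38; it finishes at 38 + 7 = hour 45.
Sub-assembly has to wait for dimensional inspection (finishes hour 45, plus 1-hour gap → hour 46); heat treatment (finishes hour 28); CNC milling (finishes hour 19, plus 3-hour gap → hour 22). The latest of these is hour 46, so sub-assembly runs hour 46 to 46 + 5 = hour 51.
The earliest everything can be done is hour 51, which is after the deadline of 49, so it is not possible.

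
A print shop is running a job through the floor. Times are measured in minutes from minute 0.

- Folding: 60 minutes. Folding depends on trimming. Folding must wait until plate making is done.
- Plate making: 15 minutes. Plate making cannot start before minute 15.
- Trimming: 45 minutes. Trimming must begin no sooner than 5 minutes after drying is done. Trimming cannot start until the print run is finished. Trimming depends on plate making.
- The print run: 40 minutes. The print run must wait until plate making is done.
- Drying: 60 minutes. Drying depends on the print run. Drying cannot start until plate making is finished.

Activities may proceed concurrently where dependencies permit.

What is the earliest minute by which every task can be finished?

Plate making waits on its own release at minute 15, so it starts at minute 15 and finishes at 15 + 15 = minute 30.
After plate making (finishes minute 30), the print run can start at minute 30 and finishes at minute 70.
Drying has to wait for the print run (finishes minute 70); plate making (finishes minute 30). The latest of these is minute 70, so drying runs minute 70 to 70 + 60 = minute 130.
Trimming needs all of drying (finishes minute 130, plus 5-minute gap → minute 135); the print run (finishes minute 70); plate making (finishes minute 30). That puts its earliest start at minute 135; it finishes at 135 + 45 = minute 180.
Folding needs all of trimming (finishes minute 180); plate making (finishes minute 30). That puts its earliest start at minute 180; it finishes at 180 + 60 = minute 240.
All tasks are finished once the last one completes. Finish times: Plate making at 30, The print run at 70, Drying at 130, Trimming at 180, Folding at 240. The latest is minute 240.

240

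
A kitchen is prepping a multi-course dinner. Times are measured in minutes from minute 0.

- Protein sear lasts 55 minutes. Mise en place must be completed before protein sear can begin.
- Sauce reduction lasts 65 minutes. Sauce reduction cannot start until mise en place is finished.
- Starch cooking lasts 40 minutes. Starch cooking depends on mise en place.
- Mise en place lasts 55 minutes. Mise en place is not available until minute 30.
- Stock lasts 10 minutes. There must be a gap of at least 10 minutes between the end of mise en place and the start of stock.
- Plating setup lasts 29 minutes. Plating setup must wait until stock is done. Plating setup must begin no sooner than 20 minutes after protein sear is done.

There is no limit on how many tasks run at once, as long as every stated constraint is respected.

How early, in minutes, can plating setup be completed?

After its own release at minute 30, mise en place can start at minute 30 and finishes at minute 85.
After mise en place (finishes minute 85), protein sear can start at minute 85 and finishes at minute 140.
Stock waits on mise en place (finishes minute 85, plus 10-minute gap → minute 95), so it starts at minute 95 and finishes at 95 + 10 = minute 105.
Plating setup has to wait for stock (finishes minute 105); protein sear (finishes minute 140, plus 20-minute gap → minute 160). The latest of these is minute 160, so plating setup runs minute 160 to 160 + 29 = minute 189.

189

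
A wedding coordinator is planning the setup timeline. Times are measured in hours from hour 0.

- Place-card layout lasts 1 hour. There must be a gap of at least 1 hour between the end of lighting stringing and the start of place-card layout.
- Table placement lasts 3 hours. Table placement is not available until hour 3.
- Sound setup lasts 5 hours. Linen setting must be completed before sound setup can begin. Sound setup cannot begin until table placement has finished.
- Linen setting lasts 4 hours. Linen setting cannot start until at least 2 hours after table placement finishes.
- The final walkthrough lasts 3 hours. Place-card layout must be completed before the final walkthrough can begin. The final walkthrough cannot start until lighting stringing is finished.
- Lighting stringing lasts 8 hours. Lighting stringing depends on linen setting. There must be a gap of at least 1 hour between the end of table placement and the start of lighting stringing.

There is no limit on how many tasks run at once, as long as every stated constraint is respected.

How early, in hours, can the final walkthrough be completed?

After its own release at hour 3, table placement can start at hour 3 and finishes at hour 6.
After table placement (finishes hour 6, plus 2-hour gap → hour 8), linen setting can start at hour 8 and finishes at hour 12.
For lighting stringing: linen setting (finishes hour 12); table placement (finishes hour 6, plus 1-hour gap → hour 7). Taking the maximum gives a start of hour 12, and it finishes at 12 + 8 = hour 20.
Place-card layout waits on lighting stringing (finishes hour 20, plus 1-hour gap → hour 21), so it starts at hour 21 and finishes at 21 + 1 = hour 22.
The final walkthrough has to wait for place-card layout (finishes hour 22); lighting stringing (finishes hour 20). The latest of these is hour 22, so the final walkthrough runs hour 22 to 22 + 3 = hour 25.

25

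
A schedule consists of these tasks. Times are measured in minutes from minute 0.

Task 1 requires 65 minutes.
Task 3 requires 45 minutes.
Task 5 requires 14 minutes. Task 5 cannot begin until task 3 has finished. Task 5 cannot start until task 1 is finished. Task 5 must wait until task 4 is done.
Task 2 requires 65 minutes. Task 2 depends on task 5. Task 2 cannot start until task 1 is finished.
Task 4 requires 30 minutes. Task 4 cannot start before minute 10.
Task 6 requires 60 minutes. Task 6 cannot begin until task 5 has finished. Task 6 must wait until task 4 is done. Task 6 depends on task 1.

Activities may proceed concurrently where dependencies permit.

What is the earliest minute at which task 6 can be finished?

139

After its own release at minute 10, task 4 can start at minute 10 and finishes at minute 40.
Nothing blocks task 3, so it runs from minute 0 to minute 45.
Nothing blocks task 1, so it runs from minute 0 to minute 65.
Task 5 has to wait for task 3 (finishes minute 45); task 1 (finishes minute 65); task 4 (finishes minute 40). The latest of these is minute 65, so task 5 runs minute 65 to 65 + 14 = minute 79.
Task 6 has to wait for task 5 (finishes minute 79); task 4 (finishes minute 40); task 1 (finishes minute 65). The latest of these is minute 79, so task 6 runs minute 79 to 79 + 60 = minute 139.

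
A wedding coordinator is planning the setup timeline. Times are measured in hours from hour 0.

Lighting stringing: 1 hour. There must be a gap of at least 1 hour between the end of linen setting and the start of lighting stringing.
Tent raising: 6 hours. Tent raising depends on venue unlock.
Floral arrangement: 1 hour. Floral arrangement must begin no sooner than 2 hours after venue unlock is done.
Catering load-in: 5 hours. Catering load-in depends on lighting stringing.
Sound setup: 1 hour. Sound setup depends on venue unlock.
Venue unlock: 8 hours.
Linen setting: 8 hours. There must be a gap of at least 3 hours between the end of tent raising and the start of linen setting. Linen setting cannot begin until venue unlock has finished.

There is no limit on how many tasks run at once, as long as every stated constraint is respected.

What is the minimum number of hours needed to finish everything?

32

Nothing blocks venue unlock, so it runs from hour 0 to hour 8.
Sound setup waits on venue unlock (finishes hour 8), so it starts at hour 8 and finishes at 8 + 1 = hour 9.
Floral arrangement cannot begin until venue unlock (finishes hour 8, plus 2-hour gap → hour 10). It runs from hour 10 to 10 + 1 = hour 11.
Tent raising cannot begin until venue unlock (finishes hour 8). It runs from hour 8 to 8 + 6 = hour 14.
Linen setting cannot start until tent raising (finishes hour 14, plus 3-hour gap → hour 17); venue unlock (finishes hour 8). The controlling bound is hour 17, so linen setting finishes at 17 + 8 = hour 25.
Lighting stringing waits on linen setting (finishes hour 25, plus 1-hour gap → hour 26), so it starts at hour 26 and finishes at 26 + 1 = hour 27.
After lighting stringing (finishes hour 27), catering load-in can start at hour 27 and finishes at hour 32.
All tasks are finished once the last one completes. Finish times: Venue unlock at 8, Tent raising at 14, Linen setting at 25, Floral arrangement at 11, Lighting stringing at 27, Sound setup at 9, Catering load-in at 32. The latest is hour 32.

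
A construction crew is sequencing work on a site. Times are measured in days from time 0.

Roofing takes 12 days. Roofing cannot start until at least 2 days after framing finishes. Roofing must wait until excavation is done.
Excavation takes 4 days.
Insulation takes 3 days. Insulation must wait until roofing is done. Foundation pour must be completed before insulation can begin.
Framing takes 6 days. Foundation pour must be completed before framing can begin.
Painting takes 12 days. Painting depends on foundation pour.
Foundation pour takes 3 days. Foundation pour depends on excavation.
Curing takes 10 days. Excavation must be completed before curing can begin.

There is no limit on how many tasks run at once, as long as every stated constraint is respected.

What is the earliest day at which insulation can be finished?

30

Excavation has no prerequisites, so it starts at day 0 and finishes at day 4.
After excavation (finishes day 4), foundation pour can start at day 4 and finishes at day 7.
Framing cannot begin until foundation pour (finishes day 7). It runs from day 7 to 7 + 6 = day 13.
For roofing: framing (finishes day 13, plus 2-day gap → day 15); excavation (finishes day 4). Taking the maximum gives a start of day 15, and it finishes at 15 + 12 = day 27.
Insulation needs all of roofing (finishes day 27); foundation pour (finishes day 7). That puts its earliest start at day 27; it finishes at 27 + 3 = day 30.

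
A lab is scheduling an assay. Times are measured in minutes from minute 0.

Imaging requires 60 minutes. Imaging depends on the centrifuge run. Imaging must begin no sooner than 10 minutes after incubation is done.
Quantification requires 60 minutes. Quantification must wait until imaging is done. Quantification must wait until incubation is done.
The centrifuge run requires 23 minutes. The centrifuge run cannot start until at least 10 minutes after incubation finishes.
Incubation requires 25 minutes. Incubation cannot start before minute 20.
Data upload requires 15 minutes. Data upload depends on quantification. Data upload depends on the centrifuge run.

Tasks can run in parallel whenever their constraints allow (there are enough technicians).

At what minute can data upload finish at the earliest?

Incubation waits on its own release at minute 20, so it starts at minute 20 and finishes at 20 + 25 = minute 45.
The centrifuge run waits on incubation (finishes minute 45, plus 10-minute gap → minute 55), so it starts at minute 55 and finishes at 55 + 23 = minute 78.
Imaging cannot start until the centrifuge run (finishes minute 78); incubation (finishes minute 45, plus 10-minute gap → minute 55). The controlling bound is minute 78, so imaging finishes at 78 + 60 = minute 138.
Quantification has to wait for imaging (finishes minute 138); incubation (finishes minute 45). The latest of these is minute 138, so quantification runs minute 138 to 138 + 60 = minute 198.
Data upload cannot start until quantification (finishes minute 198); the centrifuge run (finishes minute 78). The controlling bound is minute 198, so data upload finishes at 198 + 15 = minute 213.

213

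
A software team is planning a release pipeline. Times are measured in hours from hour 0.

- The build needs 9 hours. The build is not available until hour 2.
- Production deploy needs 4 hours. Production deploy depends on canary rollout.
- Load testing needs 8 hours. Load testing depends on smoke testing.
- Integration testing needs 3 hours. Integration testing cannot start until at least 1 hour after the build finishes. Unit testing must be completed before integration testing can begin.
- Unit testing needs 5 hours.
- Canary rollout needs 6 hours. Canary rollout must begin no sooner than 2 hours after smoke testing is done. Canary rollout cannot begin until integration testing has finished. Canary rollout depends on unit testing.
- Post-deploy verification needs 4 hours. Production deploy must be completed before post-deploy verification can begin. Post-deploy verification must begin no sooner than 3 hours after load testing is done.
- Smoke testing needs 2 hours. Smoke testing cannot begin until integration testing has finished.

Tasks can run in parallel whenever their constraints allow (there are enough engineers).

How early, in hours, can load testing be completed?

25

Unit testing has no prerequisites, so it starts at hour 0 and finishes at hour 5.
After its own release at hour 2, the build can start at hour 2 and finishes at hour 11.
Integration testing has to wait for the build (finishes hour 11, plus 1-hour gap → hour 12); unit testing (finishes hour 5). The latest of these is hour 12, so integration testing runs hour 12 to 12 + 3 = hour 15.
Smoke testing cannot begin until integration testing (finishes hour 15). It runs from hour 15 to 15 + 2 = hour 17.
Load testing cannot begin until smoke testing (finishes hour 17). It runs from hour 17 to 17 + 8 = hour 25.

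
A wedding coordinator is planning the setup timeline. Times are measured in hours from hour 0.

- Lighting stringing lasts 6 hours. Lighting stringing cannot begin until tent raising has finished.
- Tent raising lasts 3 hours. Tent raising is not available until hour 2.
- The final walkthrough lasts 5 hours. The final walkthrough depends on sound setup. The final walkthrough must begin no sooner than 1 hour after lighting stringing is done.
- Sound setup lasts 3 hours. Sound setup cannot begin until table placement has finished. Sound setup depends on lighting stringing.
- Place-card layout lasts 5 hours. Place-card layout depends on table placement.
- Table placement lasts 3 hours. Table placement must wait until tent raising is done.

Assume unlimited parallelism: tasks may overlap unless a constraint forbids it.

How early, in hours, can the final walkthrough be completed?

19

After its own release at hour 2, tent raising can start at hour 2 and finishes at hour 5.
After tent raising (finishes hour 5), lighting stringing can start at hour 5 and finishes at hour 11.
Table placement cannot begin until tent raising (finishes hour 5). It runs from hour 5 to 5 + 3 = hour 8.
Sound setup needs all of table placement (finishes hour 8); lighting stringing (finishes hour 11). That puts its earliest start at hour 11; it finishes at 11 + 3 = hour 14.
The final walkthrough has to wait for sound setup (finishes hour 14); lighting stringing (finishes hour 11, plus 1-hour gap → hour 12). The latest of these is hour 14, so the final walkthrough runs hour 14 to 14 + 5 = hour 19.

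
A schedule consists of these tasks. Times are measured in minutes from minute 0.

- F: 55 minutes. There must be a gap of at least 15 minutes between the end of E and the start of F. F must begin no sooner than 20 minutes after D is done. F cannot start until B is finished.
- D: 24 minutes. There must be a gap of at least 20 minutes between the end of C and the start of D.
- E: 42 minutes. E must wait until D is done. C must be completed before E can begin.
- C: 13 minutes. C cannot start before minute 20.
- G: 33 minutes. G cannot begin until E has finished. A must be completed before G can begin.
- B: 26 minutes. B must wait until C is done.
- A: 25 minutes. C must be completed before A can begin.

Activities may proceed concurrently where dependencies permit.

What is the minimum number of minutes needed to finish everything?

After its own release at minute 20, C can start at minute 20 and finishes at minute 33.
D cannot begin until C (finishes minute 33, plus 20-minute gap → minute 53). It runs from minute 53 to 53 + 24 = minute 77.
E has to wait for D (finishes minute 77); C (finishes minute 33). The latest of these is minute 77, so E runs minute 77 to 77 + 42 = minute 119.
B waits on C (finishes minute 33), so it starts at minute 33 and finishes at 33 + 26 = minute 59.
F has to wait for E (finishes minute 119, plus 15-minute gap → minute 134); D (finishes minute 77, plus 20-minute gap → minute 97); B (finishes minute 59). The latest of these is minute 134, so F runs minute 134 to 134 + 55 = minute 189.
After C (finishes minute 33), A can start at minute 33 and finishes at minute 58.
G needs all of E (finishes minute 119); A (finishes minute 58). That puts its earliest start at minute 119; it finishes at 119 + 33 = minute 152.
All tasks are finished once the last one completes. Finish times: A at 58, B at 59, C at 33, D at 77, E at 119, F at 189, G at 152. The latest is minute 189.

189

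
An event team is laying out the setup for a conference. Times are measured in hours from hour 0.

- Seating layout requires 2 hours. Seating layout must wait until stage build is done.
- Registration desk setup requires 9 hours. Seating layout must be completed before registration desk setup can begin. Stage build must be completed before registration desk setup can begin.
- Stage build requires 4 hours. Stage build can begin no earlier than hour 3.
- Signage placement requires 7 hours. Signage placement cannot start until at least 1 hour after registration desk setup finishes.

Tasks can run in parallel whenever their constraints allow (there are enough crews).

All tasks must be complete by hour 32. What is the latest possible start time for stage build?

Nothing follows signage placement; the deadline of hour 32 is its only limit. It must start by 32 − 7 = hour 25.
Since signage placement (must start by hour 25, minus 1-hour gap → hour 24) depends on it, registration desk setup must finish by hour 24. Backing off its 9-hour duration gives a latest start of hour 15.
Seating layout has to be done before registration desk setup (must start by hour 15). That means finishing by hour 15, i.e. starting by 15 − 2 = hour 13.
Stage build feeds seating layout (must start by hour 13); registration desk setup (must start by hour 15). Taking the minimum, stage build must finish by hour 13 and start by 13 − 4 = hour 9.

9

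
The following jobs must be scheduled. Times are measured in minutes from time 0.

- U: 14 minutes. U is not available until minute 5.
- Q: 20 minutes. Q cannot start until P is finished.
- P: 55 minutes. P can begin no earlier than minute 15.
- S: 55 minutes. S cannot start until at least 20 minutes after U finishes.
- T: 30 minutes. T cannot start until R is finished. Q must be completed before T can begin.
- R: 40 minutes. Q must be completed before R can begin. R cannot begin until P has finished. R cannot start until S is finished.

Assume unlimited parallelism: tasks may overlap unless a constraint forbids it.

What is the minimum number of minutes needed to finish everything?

164

After its own release at minute 5, U can start at minute 5 and finishes at minute 19.
S waits on U (finishes minute 19, plus 20-minute gap → minute 39), so it starts at minute 39 and finishes at 39 + 55 = minute 94.
P waits on its own release at minute 15, so it starts at minute 15 and finishes at 15 + 55 = minute 70.
After P (finishes minute 70), Q can start at minute 70 and finishes at minute 90.
R needs all of Q (finishes minute 90); P (finishes minute 70); S (finishes minute 94). That puts its earliest start at minute 94; it finishes at 94 + 40 = minute 134.
For T: R (finishes minute 134); Q (finishes minute 90). Taking the maximum gives a start of minute 134, and it finishes at 134 + 30 = minute 164.
All tasks are finished once the last one completes. Finish times: P at 70, Q at 90, R at 134, S at 94, T at 164, U at 19. The latest is minute 164.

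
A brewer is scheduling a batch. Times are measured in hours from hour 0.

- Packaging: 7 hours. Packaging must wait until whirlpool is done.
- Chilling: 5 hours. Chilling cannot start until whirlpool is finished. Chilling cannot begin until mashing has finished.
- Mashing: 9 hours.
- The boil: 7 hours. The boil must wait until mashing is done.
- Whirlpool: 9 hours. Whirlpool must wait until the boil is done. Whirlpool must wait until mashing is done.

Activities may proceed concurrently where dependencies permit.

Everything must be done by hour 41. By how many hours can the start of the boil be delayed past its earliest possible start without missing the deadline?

Mashing can start immediately at hour 0; it finishes at hour 9.
The boil cannot begin until mashing (finishes hour 9). It runs from hour 9 to 9 + 7 = hour 16.

Working backward from the deadline:
Nothing follows chilling; the deadline of hour 41 is its only limit. It must start by 41 − 5 = hour 36.
Packaging has no dependents, so it just needs to finish by hour 41. Starting by 41 − 7 = hour 34 achieves that.
Whirlpool has several dependents: chilling (must start by hour 36); packaging (must start by hour 34). The earliest of those limits is hour 34, so whirlpool must start by 34 − 9 = hour 25.
The boil has to be done before whirlpool (must start by hour 25). That means finishing by hour 25, i.e. starting by 25 − 7 = hour 18.
So the boil can start as early as hour 9 and as late as hour 18, giving 18 − 9 = 9 hours of slack.

9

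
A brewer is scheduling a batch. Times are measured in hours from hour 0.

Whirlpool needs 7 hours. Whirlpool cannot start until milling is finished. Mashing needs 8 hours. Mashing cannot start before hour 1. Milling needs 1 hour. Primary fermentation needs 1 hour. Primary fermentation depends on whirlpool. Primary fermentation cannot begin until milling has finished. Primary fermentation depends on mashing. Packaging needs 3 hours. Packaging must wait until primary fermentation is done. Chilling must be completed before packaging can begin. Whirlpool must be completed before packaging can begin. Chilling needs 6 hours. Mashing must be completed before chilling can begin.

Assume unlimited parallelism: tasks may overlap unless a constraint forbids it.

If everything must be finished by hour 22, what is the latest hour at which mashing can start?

5

To finish by hour 22, packaging (duration 3) must start no later than hour 19.
Primary fermentation must finish before packaging (must start by hour 19). With a 1-hour duration, primary fermentation must start by 19 − 1 = hour 18.
Chilling must finish before packaging (must start by hour 19). With a 6-hour duration, chilling must start by 19 − 6 = hour 13.
For mashing: chilling (must start by hour 13); primary fermentation (must start by hour 18). The most restrictive is hour 13; with an 8-hour duration, mashing must start by hour 5.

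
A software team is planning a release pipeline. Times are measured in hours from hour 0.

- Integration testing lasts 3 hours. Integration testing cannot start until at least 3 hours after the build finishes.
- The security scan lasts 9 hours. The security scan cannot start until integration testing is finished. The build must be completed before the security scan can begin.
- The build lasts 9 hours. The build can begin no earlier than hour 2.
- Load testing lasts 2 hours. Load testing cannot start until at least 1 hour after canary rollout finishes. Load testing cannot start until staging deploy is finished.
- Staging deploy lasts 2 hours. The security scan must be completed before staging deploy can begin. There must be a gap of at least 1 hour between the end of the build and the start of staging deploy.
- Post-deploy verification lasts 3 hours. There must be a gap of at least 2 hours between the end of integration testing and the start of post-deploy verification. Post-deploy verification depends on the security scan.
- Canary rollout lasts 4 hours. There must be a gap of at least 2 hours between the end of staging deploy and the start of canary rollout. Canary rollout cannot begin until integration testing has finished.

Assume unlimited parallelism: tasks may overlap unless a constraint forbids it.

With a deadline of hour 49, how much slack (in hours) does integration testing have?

12

The build waits on its own release at hour 2, so it starts at hour 2 and finishes at 2 + 9 = hour 11.
After the build (finishes hour 11, plus 3-hour gap → hour 14), integration testing can start at hour 14 and finishes at hour 17.

Working backward from the deadline:
To finish by hour 49, load testing (duration 2) must start no later than hour 47.
Canary rollout has to be done before load testing (must start by hour 47, minus 1-hour gap → hour 46). That means finishing by hour 46, i.e. starting by 46 − 4 = hour 42.
Staging deploy feeds canary rollout (must start by hour 42, minus 2-hour gap → hour 40); load testing (must start by hour 47). Taking the minimum, staging deploy must finish by hour 40 and start by 40 − 2 = hour 38.
To finish by hour 49, post-deploy verification (duration 3) must start no later than hour 46.
For the security scan: staging deploy (must start by hour 38); post-deploy verification (must start by hour 46). The most restrictive is hour 38; with a 9-hour duration, the security scan must start by hour 29.
Integration testing has several dependents: the security scan (must start by hour 29); canary rollout (must start by hour 42); post-deploy verification (must start by hour 46, minus 2-hour gap → hour 44). The earliest of those limits is hour 29, so integration testing must start by 29 − 3 = hour 26.
So integration testing can start as early as hour 14 and as late as hour 26, giving 26 − 14 = 12 hours of slack.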